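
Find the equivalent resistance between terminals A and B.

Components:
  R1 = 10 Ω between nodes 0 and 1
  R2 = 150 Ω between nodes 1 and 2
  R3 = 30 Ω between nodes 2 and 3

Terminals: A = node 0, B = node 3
Reduce the network between node 0 (A) and node 3 (B) by series/parallel combination:
  Rs1 = R1 + R2 (series, joined only at node 1) = 10 + 150 = 160 Ω
  Rs2 = R3 + Rs1 (series, joined only at node 2) = 30 + 160 = 190 Ω
R_eq = 190 Ω

Final answer: 190 Ω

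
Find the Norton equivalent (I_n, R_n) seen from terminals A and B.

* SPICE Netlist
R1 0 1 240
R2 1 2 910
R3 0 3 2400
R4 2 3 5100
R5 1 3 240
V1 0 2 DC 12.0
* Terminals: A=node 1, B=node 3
Find the Thévenin equivalent first; then I_n = V_th/R_th and R_n = R_th.
Step 1 — V_th is the open-circuit voltage V_A - V_B (nothing connected across the terminals).
Nodal analysis, taking node 2 as the 0 V reference.
Source V1 fixes V_0 = 12 V.
KCL at each unknown node (sum of currents leaving = 0; resistances in Ω):
  Node 1: (V_1 - 12)/240 + (V_1 - 0)/910 + (V_1 - V_3)/240 = 0
  Node 3: (V_3 - 12)/2400 + (V_3 - 0)/5100 + (V_3 - V_1)/240 = 0
Collecting terms (coefficients in siemens):
  0.009432·V_1 - 0.004167·V_3 = 0.05
  0.004779·V_3 - 0.004167·V_1 = 0.005
Determinant D = (0.009432)(0.004779) - (-0.004167)(-0.004167) = 0.00002772
V_1 = [(0.05)(0.004779) - (-0.004167)(0.005)]/D = 9.373 V
V_3 = [(0.009432)(0.005) - (0.05)(-0.004167)]/D = 9.217 V
V_th = V_1 - V_3 = 9.373 - 9.217 = 0.1555 V
Step 2 — R_th: zero the source — replace V1 by a short circuit (node 2 merges into node 0) — and find the resistance seen between A (node 1) and B (node 3).
Reduce the network between node 1 (A) and node 3 (B) by series/parallel combination:
  Rp1 = R1 ‖ R2 (parallel, both between nodes 0 and 1) = 1/(1/240 + 1/910) = 189.9 Ω
  Rp2 = R3 ‖ R4 (parallel, both between nodes 0 and 3) = 1/(1/2400 + 1/5100) = 1632 Ω
  Rs1 = Rp1 + Rp2 (series, joined only at node 0) = 189.9 + 1632 = 1822 Ω
  Rp3 = R5 ‖ Rs1 (parallel, both between nodes 1 and 3) = 1/(1/240 + 1/1822) = 212.1 Ω
R_th = 212.1 Ω
I_n = V_th/R_th = 0.1555/212.1 = 0.0007331 A, and R_n = R_th = 212.1 Ω

Final answer: I_n = 0.0007331 A, R_n = 212.1 Ω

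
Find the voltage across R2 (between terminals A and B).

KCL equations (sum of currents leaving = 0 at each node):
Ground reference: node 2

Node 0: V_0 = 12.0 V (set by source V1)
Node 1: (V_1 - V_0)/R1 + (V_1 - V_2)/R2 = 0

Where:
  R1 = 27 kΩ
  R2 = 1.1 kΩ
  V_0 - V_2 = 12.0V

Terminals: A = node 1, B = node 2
R1 and R2 are in series across V1 (node 0 → node 1 → node 2), and the output A–B is taken across R2, so this is a voltage divider.
Series current: I = V1/(R1 + R2) = 12/(27000 + 1100) = 12/28100 = 0.000427 A
V_R2 = I × R2 = V1 × R2/(R1 + R2) = 12 × 1100/28100 = 0.4698 V

Final answer: 0.4698 V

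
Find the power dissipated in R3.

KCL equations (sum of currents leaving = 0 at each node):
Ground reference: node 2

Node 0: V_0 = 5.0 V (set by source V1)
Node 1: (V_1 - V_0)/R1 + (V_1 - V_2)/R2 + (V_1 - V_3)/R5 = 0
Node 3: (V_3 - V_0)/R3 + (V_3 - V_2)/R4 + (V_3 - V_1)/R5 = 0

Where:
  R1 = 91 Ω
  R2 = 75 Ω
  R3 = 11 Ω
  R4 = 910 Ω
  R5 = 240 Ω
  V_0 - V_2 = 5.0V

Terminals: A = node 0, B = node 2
Nodal analysis, taking node 2 as the 0 V reference.
Source V1 fixes V_0 = 5 V.
KCL at each unknown node (sum of currents leaving = 0; resistances in Ω):
  Node 1: (V_1 - 5)/91 + (V_1 - 0)/75 + (V_1 - V_3)/240 = 0
  Node 3: (V_3 - 5)/11 + (V_3 - 0)/910 + (V_3 - V_1)/240 = 0
Collecting terms (coefficients in siemens):
  0.02849·V_1 - 0.004167·V_3 = 0.05495
  0.09617·V_3 - 0.004167·V_1 = 0.4545
Determinant D = (0.02849)(0.09617) - (-0.004167)(-0.004167) = 0.002723
V_1 = [(0.05495)(0.09617) - (-0.004167)(0.4545)]/D = 2.637 V
V_3 = [(0.02849)(0.4545) - (0.05495)(-0.004167)]/D = 4.84 V
I_R3 = (V_0 - V_3)/R3 = (5 - 4.84)/11 = 0.0145 A
P_R3 = I_R3² × R3 = (0.0145)² × 11 = 0.002313 W

Final answer: 0.002313 W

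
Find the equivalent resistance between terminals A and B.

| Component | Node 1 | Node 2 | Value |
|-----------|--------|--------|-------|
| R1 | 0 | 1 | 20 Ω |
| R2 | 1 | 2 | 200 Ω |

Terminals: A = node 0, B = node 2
Reduce the network between node 0 (A) and node 2 (B) by series/parallel combination:
  Rs1 = R1 + R2 (series, joined only at node 1) = 20 + 200 = 220 Ω
R_eq = 220 Ω

Final answer: 220 Ω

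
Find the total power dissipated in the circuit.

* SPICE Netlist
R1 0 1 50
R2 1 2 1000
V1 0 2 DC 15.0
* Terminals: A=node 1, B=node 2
Nodal analysis, taking node 2 as the 0 V reference.
Source V1 fixes V_0 = 15 V.
KCL at each unknown node (sum of currents leaving = 0; resistances in Ω):
  Node 1: (V_1 - 15)/50 + (V_1 - 0)/1000 = 0
Collecting terms: 0.021 × V_1 = 0.3  =>  V_1 = 14.29 V
Power in each resistor, P = (ΔV)²/R:
  P_R1 = (15 - 14.29)²/50 = 0.0102 W
  P_R2 = (14.29 - 0)²/1000 = 0.2041 W
P_total = P_R1 + P_R2 = 0.2143 W

Final answer: 0.2143 W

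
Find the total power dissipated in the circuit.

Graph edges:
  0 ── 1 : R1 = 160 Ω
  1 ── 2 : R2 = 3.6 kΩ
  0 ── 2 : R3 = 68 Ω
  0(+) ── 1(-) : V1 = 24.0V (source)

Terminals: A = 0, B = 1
Nodal analysis, taking node 1 as the 0 V reference.
Source V1 fixes V_0 = 24 V.
KCL at each unknown node (sum of currents leaving = 0; resistances in Ω):
  Node 2: (V_2 - 0)/3600 + (V_2 - 24)/68 = 0
Collecting terms: 0.01498 × V_2 = 0.3529  =>  V_2 = 23.56 V
Power in each resistor, P = (ΔV)²/R:
  P_R1 = (24 - 0)²/160 = 3.6 W
  P_R2 = (0 - 23.56)²/3600 = 0.1541 W
  P_R3 = (24 - 23.56)²/68 = 0.002911 W
P_total = P_R1 + P_R2 + P_R3 = 3.757 W

Final answer: 3.757 W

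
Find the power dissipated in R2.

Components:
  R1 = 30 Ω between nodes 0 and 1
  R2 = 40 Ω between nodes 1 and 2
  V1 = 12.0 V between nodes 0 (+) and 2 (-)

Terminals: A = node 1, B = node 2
Nodal analysis, taking node 2 as the 0 V reference.
Source V1 fixes V_0 = 12 V.
KCL at each unknown node (sum of currents leaving = 0; resistances in Ω):
  Node 1: (V_1 - 12)/30 + (V_1 - 0)/40 = 0
Collecting terms: 0.05833 × V_1 = 0.4  =>  V_1 = 6.857 V
I_R2 = (V_1 - V_2)/R2 = (6.857 - 0)/40 = 0.1714 A
P_R2 = I_R2² × R2 = (0.1714)² × 40 = 1.176 W

Final answer: 1.176 W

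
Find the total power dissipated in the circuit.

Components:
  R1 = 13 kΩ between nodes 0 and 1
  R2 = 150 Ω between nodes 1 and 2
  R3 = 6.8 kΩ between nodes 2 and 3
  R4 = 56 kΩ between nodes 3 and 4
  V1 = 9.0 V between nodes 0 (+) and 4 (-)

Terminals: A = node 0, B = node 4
Nodal analysis, taking node 4 as the 0 V reference.
Source V1 fixes V_0 = 9 V.
KCL at each unknown node (sum of currents leaving = 0; resistances in Ω):
  Node 1: (V_1 - 9)/13000 + (V_1 - V_2)/150 = 0
  Node 2: (V_2 - V_1)/150 + (V_2 - V_3)/6800 = 0
  Node 3: (V_3 - V_2)/6800 + (V_3 - 0)/56000 = 0
Collecting terms (coefficients in siemens):
  0.006744·V_1 - 0.006667·V_2 = 0.0006923
  0.006814·V_2 - 0.006667·V_1 - 0.0001471·V_3 = 0
  0.0001649·V_3 - 0.0001471·V_2 = 0
Solving these 3 simultaneous equations (Gaussian elimination) gives:
  V_1 = 7.46 V, V_2 = 7.442 V, V_3 = 6.636 V
Power in each resistor, P = (ΔV)²/R:
  P_R1 = (9 - 7.46)²/13000 = 0.0001825 W
  P_R2 = (7.46 - 7.442)²/150 = 0.000002106 W
  P_R3 = (7.442 - 6.636)²/6800 = 0.00009549 W
  P_R4 = (6.636 - 0)²/56000 = 0.0007864 W
P_total = P_R1 + P_R2 + P_R3 + P_R4 = 0.001066 W

Final answer: 0.001066 W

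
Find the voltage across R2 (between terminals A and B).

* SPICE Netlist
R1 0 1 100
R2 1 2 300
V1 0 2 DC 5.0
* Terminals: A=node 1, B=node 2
R1 and R2 are in series across V1 (node 0 → node 1 → node 2), and the output A–B is taken across R2, so this is a voltage divider.
Series current: I = V1/(R1 + R2) = 5/(100 + 300) = 5/400 = 0.0125 A
V_R2 = I × R2 = V1 × R2/(R1 + R2) = 5 × 300/400 = 3.75 V

Final answer: 3.75 V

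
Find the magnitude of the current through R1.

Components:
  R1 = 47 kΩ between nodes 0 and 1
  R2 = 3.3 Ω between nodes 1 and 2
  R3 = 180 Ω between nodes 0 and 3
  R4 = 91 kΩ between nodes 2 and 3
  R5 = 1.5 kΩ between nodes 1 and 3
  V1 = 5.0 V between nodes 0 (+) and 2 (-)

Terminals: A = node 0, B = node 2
Nodal analysis, taking node 2 as the 0 V reference.
Source V1 fixes V_0 = 5 V.
KCL at each unknown node (sum of currents leaving = 0; resistances in Ω):
  Node 1: (V_1 - 5)/47000 + (V_1 - 0)/3.3 + (V_1 - V_3)/1500 = 0
  Node 3: (V_3 - 5)/180 + (V_3 - 0)/91000 + (V_3 - V_1)/1500 = 0
Collecting terms (coefficients in siemens):
  0.3037·V_1 - 0.0006667·V_3 = 0.0001064
  0.006233·V_3 - 0.0006667·V_1 = 0.02778
Determinant D = (0.3037)(0.006233) - (-0.0006667)(-0.0006667) = 0.001893
V_1 = [(0.0001064)(0.006233) - (-0.0006667)(0.02778)]/D = 0.01013 V
V_3 = [(0.3037)(0.02778) - (0.0001064)(-0.0006667)]/D = 4.457 V
I_R1 = (V_0 - V_1)/R1 = (5 - 0.01013)/47000 = 0.0001062 A
|I_R1| = 0.0001062 A

Final answer: |I_R1| = 0.0001062 A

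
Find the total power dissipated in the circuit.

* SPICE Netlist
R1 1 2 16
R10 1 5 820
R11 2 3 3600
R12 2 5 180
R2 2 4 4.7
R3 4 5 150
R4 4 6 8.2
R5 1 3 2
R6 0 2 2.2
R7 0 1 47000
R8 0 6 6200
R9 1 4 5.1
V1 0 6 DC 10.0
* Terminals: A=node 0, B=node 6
Nodal analysis, taking node 6 as the 0 V reference.
Source V1 fixes V_0 = 10 V.
KCL at each unknown node (sum of currents leaving = 0; resistances in Ω):
  Node 1: (V_1 - V_2)/16 + (V_1 - V_3)/2 + (V_1 - 10)/47000 + (V_1 - V_4)/5.1 + (V_1 - V_5)/820 = 0
  Node 2: (V_2 - V_1)/16 + (V_2 - V_4)/4.7 + (V_2 - 10)/2.2 + (V_2 - V_3)/3600 + (V_2 - V_5)/180 = 0
  Node 3: (V_3 - V_1)/2 + (V_3 - V_2)/3600 = 0
  Node 4: (V_4 - V_2)/4.7 + (V_4 - V_5)/150 + (V_4 - 0)/8.2 + (V_4 - V_1)/5.1 = 0
  Node 5: (V_5 - V_4)/150 + (V_5 - V_1)/820 + (V_5 - V_2)/180 = 0
Collecting terms (coefficients in siemens):
  0.7598·V_1 - 0.0625·V_2 - 0.5·V_3 - 0.1961·V_4 - 0.00122·V_5 = 0.0002128
  0.7356·V_2 - 0.0625·V_1 - 0.0002778·V_3 - 0.2128·V_4 - 0.005556·V_5 = 4.545
  0.5003·V_3 - 0.5·V_1 - 0.0002778·V_2 = 0
  0.5375·V_4 - 0.1961·V_1 - 0.2128·V_2 - 0.006667·V_5 = 0
  0.01344·V_5 - 0.00122·V_1 - 0.005556·V_2 - 0.006667·V_4 = 0
Solving these 5 simultaneous equations (Gaussian elimination) gives:
  V_1 = 6.428 V, V_2 = 8.45 V, V_3 = 6.429 V, V_4 = 5.776 V
  V_5 = 6.941 V
Power in each resistor, P = (ΔV)²/R:
  P_R1 = (6.428 - 8.45)²/16 = 0.2558 W
  P_R2 = (8.45 - 5.776)²/4.7 = 1.522 W
  P_R3 = (5.776 - 6.941)²/150 = 0.009038 W
  P_R4 = (5.776 - 0)²/8.2 = 4.069 W
  P_R5 = (6.428 - 6.429)²/2 = 0.0000006308 W
  P_R6 = (10 - 8.45)²/2.2 = 1.091 W
  P_R7 = (10 - 6.428)²/47000 = 0.0002715 W
  P_R8 = (10 - 0)²/6200 = 0.01613 W
  P_R9 = (6.428 - 5.776)²/5.1 = 0.08316 W
  P_R10 = (6.428 - 6.941)²/820 = 0.000321 W
  P_R11 = (8.45 - 6.429)²/3600 = 0.001135 W
  P_R12 = (8.45 - 6.941)²/180 = 0.01266 W
P_total = P_R1 + P_R2 + P_R3 + P_R4 + P_R5 + P_R6 + P_R7 + P_R8 + P_R9 + P_R10 + P_R11 + P_R12 = 7.06 W

Final answer: 7.06 W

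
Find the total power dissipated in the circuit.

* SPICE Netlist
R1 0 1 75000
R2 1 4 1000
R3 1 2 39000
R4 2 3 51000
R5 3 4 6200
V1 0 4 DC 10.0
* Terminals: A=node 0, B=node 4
Nodal analysis, taking node 4 as the 0 V reference.
Source V1 fixes V_0 = 10 V.
KCL at each unknown node (sum of currents leaving = 0; resistances in Ω):
  Node 1: (V_1 - 10)/75000 + (V_1 - 0)/1000 + (V_1 - V_2)/39000 = 0
  Node 2: (V_2 - V_1)/39000 + (V_2 - V_3)/51000 = 0
  Node 3: (V_3 - V_2)/51000 + (V_3 - 0)/6200 = 0
Collecting terms (coefficients in siemens):
  0.001039·V_1 - 0.00002564·V_2 = 0.0001333
  0.00004525·V_2 - 0.00002564·V_1 - 0.00001961·V_3 = 0
  0.0001809·V_3 - 0.00001961·V_2 = 0
Solving these 3 simultaneous equations (Gaussian elimination) gives:
  V_1 = 0.1302 V, V_2 = 0.07744 V, V_3 = 0.008394 V
Power in each resistor, P = (ΔV)²/R:
  P_R1 = (10 - 0.1302)²/75000 = 0.001299 W
  P_R2 = (0.1302 - 0)²/1000 = 0.00001696 W
  P_R3 = (0.1302 - 0.07744)²/39000 = 0.00000007149 W
  P_R4 = (0.07744 - 0.008394)²/51000 = 0.00000009348 W
  P_R5 = (0.008394 - 0)²/6200 = 0.00000001136 W
P_total = P_R1 + P_R2 + P_R3 + P_R4 + P_R5 = 0.001316 W

Final answer: 0.001316 W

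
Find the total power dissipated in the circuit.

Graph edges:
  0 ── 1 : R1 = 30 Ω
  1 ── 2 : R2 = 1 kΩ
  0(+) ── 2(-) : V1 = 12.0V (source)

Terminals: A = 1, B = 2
Nodal analysis, taking node 2 as the 0 V reference.
Source V1 fixes V_0 = 12 V.
KCL at each unknown node (sum of currents leaving = 0; resistances in Ω):
  Node 1: (V_1 - 12)/30 + (V_1 - 0)/1000 = 0
Collecting terms: 0.03433 × V_1 = 0.4  =>  V_1 = 11.65 V
Power in each resistor, P = (ΔV)²/R:
  P_R1 = (12 - 11.65)²/30 = 0.004072 W
  P_R2 = (11.65 - 0)²/1000 = 0.1357 W
P_total = P_R1 + P_R2 = 0.1398 W

Final answer: 0.1398 W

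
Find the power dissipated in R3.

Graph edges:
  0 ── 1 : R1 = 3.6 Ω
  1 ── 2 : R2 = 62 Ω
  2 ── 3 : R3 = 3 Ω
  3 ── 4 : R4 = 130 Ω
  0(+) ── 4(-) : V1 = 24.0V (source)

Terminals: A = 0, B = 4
Nodal analysis, taking node 4 as the 0 V reference.
Source V1 fixes V_0 = 24 V.
KCL at each unknown node (sum of currents leaving = 0; resistances in Ω):
  Node 1: (V_1 - 24)/3.6 + (V_1 - V_2)/62 = 0
  Node 2: (V_2 - V_1)/62 + (V_2 - V_3)/3 = 0
  Node 3: (V_3 - V_2)/3 + (V_3 - 0)/130 = 0
Collecting terms (coefficients in siemens):
  0.2939·V_1 - 0.01613·V_2 = 6.667
  0.3495·V_2 - 0.01613·V_1 - 0.3333·V_3 = 0
  0.341·V_3 - 0.3333·V_2 = 0
Solving these 3 simultaneous equations (Gaussian elimination) gives:
  V_1 = 23.56 V, V_2 = 16.07 V, V_3 = 15.71 V
I_R3 = (V_2 - V_3)/R3 = (16.07 - 15.71)/3 = 0.1208 A
P_R3 = I_R3² × R3 = (0.1208)² × 3 = 0.04381 W

Final answer: 0.04381 W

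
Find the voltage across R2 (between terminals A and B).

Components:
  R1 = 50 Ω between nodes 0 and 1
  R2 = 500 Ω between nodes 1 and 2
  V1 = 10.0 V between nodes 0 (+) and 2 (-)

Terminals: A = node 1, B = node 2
R1 and R2 are in series across V1 (node 0 → node 1 → node 2), and the output A–B is taken across R2, so this is a voltage divider.
Series current: I = V1/(R1 + R2) = 10/(50 + 500) = 10/550 = 0.01818 A
V_R2 = I × R2 = V1 × R2/(R1 + R2) = 10 × 500/550 = 9.091 V

Final answer: 9.091 V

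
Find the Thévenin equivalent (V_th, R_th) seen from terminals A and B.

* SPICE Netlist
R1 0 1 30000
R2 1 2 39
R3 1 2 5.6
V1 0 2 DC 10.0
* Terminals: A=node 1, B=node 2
Step 1 — V_th is the open-circuit voltage V_A - V_B (nothing connected across the terminals).
Nodal analysis, taking node 2 as the 0 V reference.
Source V1 fixes V_0 = 10 V.
KCL at each unknown node (sum of currents leaving = 0; resistances in Ω):
  Node 1: (V_1 - 10)/30000 + (V_1 - 0)/39 + (V_1 - 0)/5.6 = 0
Collecting terms: 0.2042 × V_1 = 0.0003333  =>  V_1 = 0.001632 V
V_th = V_1 - V_2 = 0.001632 - 0 = 0.001632 V
Step 2 — R_th: zero the source — replace V1 by a short circuit (node 2 merges into node 0) — and find the resistance seen between A (node 1) and B (node 0).
Reduce the network between node 1 (A) and node 0 (B) by series/parallel combination:
  Rp1 = R1 ‖ R2 ‖ R3 (parallel, all between nodes 0 and 1) = 1/(1/30000 + 1/39 + 1/5.6) = 4.896 Ω
R_th = 4.896 Ω

Final answer: V_th = 0.001632 V, R_th = 4.896 Ω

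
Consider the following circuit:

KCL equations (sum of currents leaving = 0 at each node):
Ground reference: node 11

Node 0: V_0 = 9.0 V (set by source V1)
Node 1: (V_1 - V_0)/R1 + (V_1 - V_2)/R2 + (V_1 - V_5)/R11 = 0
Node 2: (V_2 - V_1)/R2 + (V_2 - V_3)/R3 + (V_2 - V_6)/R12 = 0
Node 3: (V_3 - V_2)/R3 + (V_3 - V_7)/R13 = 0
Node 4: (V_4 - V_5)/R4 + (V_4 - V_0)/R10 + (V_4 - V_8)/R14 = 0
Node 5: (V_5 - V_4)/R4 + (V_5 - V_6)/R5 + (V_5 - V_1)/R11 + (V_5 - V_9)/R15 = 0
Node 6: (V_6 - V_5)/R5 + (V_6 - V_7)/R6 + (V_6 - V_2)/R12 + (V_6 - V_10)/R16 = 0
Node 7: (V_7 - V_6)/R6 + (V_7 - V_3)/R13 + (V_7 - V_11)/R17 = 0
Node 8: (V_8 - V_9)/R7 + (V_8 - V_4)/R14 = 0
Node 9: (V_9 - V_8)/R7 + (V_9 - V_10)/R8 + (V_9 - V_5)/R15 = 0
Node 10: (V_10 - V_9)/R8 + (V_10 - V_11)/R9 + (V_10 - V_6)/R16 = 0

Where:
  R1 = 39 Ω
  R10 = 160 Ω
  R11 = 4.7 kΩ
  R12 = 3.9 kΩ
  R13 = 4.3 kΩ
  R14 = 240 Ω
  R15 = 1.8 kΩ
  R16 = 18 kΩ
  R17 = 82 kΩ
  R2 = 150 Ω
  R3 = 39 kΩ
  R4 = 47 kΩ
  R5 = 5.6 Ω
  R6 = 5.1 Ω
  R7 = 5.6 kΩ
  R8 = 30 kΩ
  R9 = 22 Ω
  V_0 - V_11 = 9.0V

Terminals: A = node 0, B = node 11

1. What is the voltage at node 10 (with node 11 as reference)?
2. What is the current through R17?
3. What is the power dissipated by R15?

Nodal analysis, taking node 11 as the 0 V reference.
Source V1 fixes V_0 = 9 V.
KCL at each unknown node (sum of currents leaving = 0; resistances in Ω):
  Node 1: (V_1 - 9)/39 + (V_1 - V_2)/150 + (V_1 - V_5)/4700 = 0
  Node 2: (V_2 - V_1)/150 + (V_2 - V_3)/39000 + (V_2 - V_6)/3900 = 0
  Node 3: (V_3 - V_2)/39000 + (V_3 - V_7)/4300 = 0
  Node 4: (V_4 - V_5)/47000 + (V_4 - 9)/160 + (V_4 - V_8)/240 = 0
  Node 5: (V_5 - V_4)/47000 + (V_5 - V_6)/5.6 + (V_5 - V_1)/4700 + (V_5 - V_9)/1800 = 0
  Node 6: (V_6 - V_5)/5.6 + (V_6 - V_7)/5.1 + (V_6 - V_2)/3900 + (V_6 - V_10)/18000 = 0
  Node 7: (V_7 - V_6)/5.1 + (V_7 - V_3)/4300 + (V_7 - 0)/82000 = 0
  Node 8: (V_8 - V_9)/5600 + (V_8 - V_4)/240 = 0
  Node 9: (V_9 - V_8)/5600 + (V_9 - V_10)/30000 + (V_9 - V_5)/1800 = 0
  Node 10: (V_10 - V_9)/30000 + (V_10 - 0)/22 + (V_10 - V_6)/18000 = 0
Collecting terms (coefficients in siemens):
  0.03252·V_1 - 0.006667·V_2 - 0.0002128·V_5 = 0.2308
  0.006949·V_2 - 0.006667·V_1 - 0.00002564·V_3 - 0.0002564·V_6 = 0
  0.0002582·V_3 - 0.00002564·V_2 - 0.0002326·V_7 = 0
  0.01044·V_4 - 0.00002128·V_5 - 0.004167·V_8 = 0.05625
  0.1794·V_5 - 0.0002128·V_1 - 0.00002128·V_4 - 0.1786·V_6 - 0.0005556·V_9 = 0
  0.375·V_6 - 0.0002564·V_2 - 0.1786·V_5 - 0.1961·V_7 - 0.00005556·V_10 = 0
  0.1963·V_7 - 0.0002326·V_3 - 0.1961·V_6 = 0
  0.004345·V_8 - 0.004167·V_4 - 0.0001786·V_9 = 0
  0.0007675·V_9 - 0.0005556·V_5 - 0.0001786·V_8 - 0.00003333·V_10 = 0
  0.04554·V_10 - 0.00005556·V_6 - 0.00003333·V_9 = 0
Solving these 10 simultaneous equations (Gaussian elimination) gives:
  V_1 = 8.978 V, V_2 = 8.932 V, V_3 = 7.936 V, V_4 = 8.963 V
  V_5 = 7.828 V, V_6 = 7.827 V, V_7 = 7.827 V, V_8 = 8.912 V
  V_9 = 7.741 V, V_10 = 0.01521 V
Part 1:
  Read off the nodal solution: V_10 = 0.01521 V
Part 2:
  I_R17 = (V_7 - V_11)/R17 = (7.827 - 0)/82000 = 0.00009545 A
  Magnitude: I_R17 = 0.00009545 A
Part 3:
  I_R15 = (V_5 - V_9)/R15 = (7.828 - 7.741)/1800 = 0.00004836 A
  P_R15 = I_R15² × R15 = (0.00004836)² × 1800 = 0.000004209 W

Final answers:
1. V_10 = 0.01521 V
2. I_R17 = 9.545e-05 A
3. P_R15 = 4.209e-06 W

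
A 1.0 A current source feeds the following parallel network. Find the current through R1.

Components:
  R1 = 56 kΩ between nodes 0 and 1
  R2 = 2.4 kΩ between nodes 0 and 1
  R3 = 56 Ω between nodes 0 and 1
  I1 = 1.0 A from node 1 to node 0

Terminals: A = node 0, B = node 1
All resistors sit directly between nodes 0 and 1, so they are in parallel and share one voltage V; the full source current 1 A splits among them.
1/R_par = 1/56000 + 1/2400 + 1/56 = 0.01829 S  =>  R_par = 54.67 Ω
V = I × R_par = 1 × 54.67 = 54.67 V
I_R1 = V/R1 = 54.67/56000 = 0.0009762 A

Final answer: 0.0009762 A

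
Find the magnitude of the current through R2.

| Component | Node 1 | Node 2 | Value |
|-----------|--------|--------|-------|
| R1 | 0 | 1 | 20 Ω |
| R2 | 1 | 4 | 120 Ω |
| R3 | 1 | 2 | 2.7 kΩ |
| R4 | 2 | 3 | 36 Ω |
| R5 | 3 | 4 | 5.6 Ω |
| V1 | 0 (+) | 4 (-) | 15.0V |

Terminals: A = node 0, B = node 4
Nodal analysis, taking node 4 as the 0 V reference.
Source V1 fixes V_0 = 15 V.
KCL at each unknown node (sum of currents leaving = 0; resistances in Ω):
  Node 1: (V_1 - 15)/20 + (V_1 - 0)/120 + (V_1 - V_2)/2700 = 0
  Node 2: (V_2 - V_1)/2700 + (V_2 - V_3)/36 = 0
  Node 3: (V_3 - V_2)/36 + (V_3 - 0)/5.6 = 0
Collecting terms (coefficients in siemens):
  0.0587·V_1 - 0.0003704·V_2 = 0.75
  0.02815·V_2 - 0.0003704·V_1 - 0.02778·V_3 = 0
  0.2063·V_3 - 0.02778·V_2 = 0
Solving these 3 simultaneous equations (Gaussian elimination) gives:
  V_1 = 12.78 V, V_2 = 0.1939 V, V_3 = 0.0261 V
I_R2 = (V_1 - V_4)/R2 = (12.78 - 0)/120 = 0.1065 A
|I_R2| = 0.1065 A

Final answer: |I_R2| = 0.1065 A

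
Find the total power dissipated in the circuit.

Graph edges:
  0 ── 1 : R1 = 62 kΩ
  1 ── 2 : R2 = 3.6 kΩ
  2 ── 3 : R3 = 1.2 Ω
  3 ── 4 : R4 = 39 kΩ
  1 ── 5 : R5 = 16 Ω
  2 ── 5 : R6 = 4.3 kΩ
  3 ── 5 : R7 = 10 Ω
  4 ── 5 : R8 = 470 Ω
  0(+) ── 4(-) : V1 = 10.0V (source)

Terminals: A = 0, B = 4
Nodal analysis, taking node 4 as the 0 V reference.
Source V1 fixes V_0 = 10 V.
KCL at each unknown node (sum of currents leaving = 0; resistances in Ω):
  Node 1: (V_1 - 10)/62000 + (V_1 - V_2)/3600 + (V_1 - V_5)/16 = 0
  Node 2: (V_2 - V_1)/3600 + (V_2 - V_3)/1.2 + (V_2 - V_5)/4300 = 0
  Node 3: (V_3 - V_2)/1.2 + (V_3 - 0)/39000 + (V_3 - V_5)/10 = 0
  Node 5: (V_5 - V_1)/16 + (V_5 - V_2)/4300 + (V_5 - V_3)/10 + (V_5 - 0)/470 = 0
Collecting terms (coefficients in siemens):
  0.06279·V_1 - 0.0002778·V_2 - 0.0625·V_5 = 0.0001613
  0.8338·V_2 - 0.0002778·V_1 - 0.8333·V_3 - 0.0002326·V_5 = 0
  0.9334·V_3 - 0.8333·V_2 - 0.1·V_5 = 0
  0.1649·V_5 - 0.0625·V_1 - 0.0002326·V_2 - 0.1·V_3 = 0
Solving these 4 simultaneous equations (Gaussian elimination) gives:
  V_1 = 0.07688 V, V_2 = 0.07432 V, V_3 = 0.07432 V, V_5 = 0.07433 V
Power in each resistor, P = (ΔV)²/R:
  P_R1 = (10 - 0.07688)²/62000 = 0.001588 W
  P_R2 = (0.07688 - 0.07432)²/3600 = 0.000000001821 W
  P_R3 = (0.07432 - 0.07432)²/1.2 = 0.0000000000006114 W
  P_R4 = (0.07432 - 0)²/39000 = 0.0000001416 W
  P_R5 = (0.07688 - 0.07433)²/16 = 0.0000004062 W
  P_R6 = (0.07432 - 0.07433)²/4300 = 0.00000000000002845 W
  P_R7 = (0.07432 - 0.07433)²/10 = 0.0000000000142 W
  P_R8 = (0 - 0.07433)²/470 = 0.00001175 W
P_total = P_R1 + P_R2 + P_R3 + P_R4 + P_R5 + P_R6 + P_R7 + P_R8 = 0.001601 W

Final answer: 0.001601 W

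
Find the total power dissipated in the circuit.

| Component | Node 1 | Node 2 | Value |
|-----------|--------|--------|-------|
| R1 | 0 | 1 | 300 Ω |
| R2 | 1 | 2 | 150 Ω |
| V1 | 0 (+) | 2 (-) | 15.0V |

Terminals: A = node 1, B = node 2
Nodal analysis, taking node 2 as the 0 V reference.
Source V1 fixes V_0 = 15 V.
KCL at each unknown node (sum of currents leaving = 0; resistances in Ω):
  Node 1: (V_1 - 15)/300 + (V_1 - 0)/150 = 0
Collecting terms: 0.01 × V_1 = 0.05  =>  V_1 = 5 V
Power in each resistor, P = (ΔV)²/R:
  P_R1 = (15 - 5)²/300 = 0.3333 W
  P_R2 = (5 - 0)²/150 = 0.1667 W
P_total = P_R1 + P_R2 = 0.5 W

Final answer: 0.5 W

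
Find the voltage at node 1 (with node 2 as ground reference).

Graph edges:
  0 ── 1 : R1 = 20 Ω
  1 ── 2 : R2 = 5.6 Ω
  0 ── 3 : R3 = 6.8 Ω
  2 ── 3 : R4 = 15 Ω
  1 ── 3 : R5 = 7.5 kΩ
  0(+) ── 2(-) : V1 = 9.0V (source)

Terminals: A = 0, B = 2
Nodal analysis, taking node 2 as the 0 V reference.
Source V1 fixes V_0 = 9 V.
KCL at each unknown node (sum of currents leaving = 0; resistances in Ω):
  Node 1: (V_1 - 9)/20 + (V_1 - 0)/5.6 + (V_1 - V_3)/7500 = 0
  Node 3: (V_3 - 9)/6.8 + (V_3 - 0)/15 + (V_3 - V_1)/7500 = 0
Collecting terms (coefficients in siemens):
  0.2287·V_1 - 0.0001333·V_3 = 0.45
  0.2139·V_3 - 0.0001333·V_1 = 1.324
Determinant D = (0.2287)(0.2139) - (-0.0001333)(-0.0001333) = 0.04891
V_1 = [(0.45)(0.2139) - (-0.0001333)(1.324)]/D = 1.971 V
V_3 = [(0.2287)(1.324) - (0.45)(-0.0001333)]/D = 6.19 V
The requested potential is V_1 = 1.971 V.

Final answer: V_1 = 1.971 V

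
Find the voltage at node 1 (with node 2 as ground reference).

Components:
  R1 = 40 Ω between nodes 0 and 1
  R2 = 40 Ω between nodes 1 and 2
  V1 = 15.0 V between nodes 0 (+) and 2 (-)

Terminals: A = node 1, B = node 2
Nodal analysis, taking node 2 as the 0 V reference.
Source V1 fixes V_0 = 15 V.
KCL at each unknown node (sum of currents leaving = 0; resistances in Ω):
  Node 1: (V_1 - 15)/40 + (V_1 - 0)/40 = 0
Collecting terms: 0.05 × V_1 = 0.375  =>  V_1 = 7.5 V
The requested potential is V_1 = 7.5 V.

Final answer: V_1 = 7.5 V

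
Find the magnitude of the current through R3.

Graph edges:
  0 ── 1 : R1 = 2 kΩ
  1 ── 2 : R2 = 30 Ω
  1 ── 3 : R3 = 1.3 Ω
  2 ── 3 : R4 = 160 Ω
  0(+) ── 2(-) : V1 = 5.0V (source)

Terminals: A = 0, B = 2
Nodal analysis, taking node 2 as the 0 V reference.
Source V1 fixes V_0 = 5 V.
KCL at each unknown node (sum of currents leaving = 0; resistances in Ω):
  Node 1: (V_1 - 5)/2000 + (V_1 - 0)/30 + (V_1 - V_3)/1.3 = 0
  Node 3: (V_3 - V_1)/1.3 + (V_3 - 0)/160 = 0
Collecting terms (coefficients in siemens):
  0.8031·V_1 - 0.7692·V_3 = 0.0025
  0.7755·V_3 - 0.7692·V_1 = 0
Determinant D = (0.8031)(0.7755) - (-0.7692)(-0.7692) = 0.03104
V_1 = [(0.0025)(0.7755) - (-0.7692)(0)]/D = 0.06245 V
V_3 = [(0.8031)(0) - (0.0025)(-0.7692)]/D = 0.06195 V
I_R3 = (V_1 - V_3)/R3 = (0.06245 - 0.06195)/1.3 = 0.0003872 A
|I_R3| = 0.0003872 A

Final answer: |I_R3| = 0.0003872 A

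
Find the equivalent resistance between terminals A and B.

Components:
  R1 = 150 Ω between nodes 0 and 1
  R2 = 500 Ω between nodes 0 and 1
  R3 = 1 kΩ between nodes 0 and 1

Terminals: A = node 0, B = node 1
Reduce the network between node 0 (A) and node 1 (B) by series/parallel combination:
  Rp1 = R1 ‖ R2 ‖ R3 (parallel, all between nodes 0 and 1) = 1/(1/150 + 1/500 + 1/1000) = 103.4 Ω
R_eq = 103.4 Ω

Final answer: 103.4 Ω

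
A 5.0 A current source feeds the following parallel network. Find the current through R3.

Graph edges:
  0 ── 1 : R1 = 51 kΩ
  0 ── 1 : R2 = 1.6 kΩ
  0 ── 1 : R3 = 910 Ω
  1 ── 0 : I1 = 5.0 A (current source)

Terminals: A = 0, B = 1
All resistors sit directly between nodes 0 and 1, so they are in parallel and share one voltage V; the full source current 5 A splits among them.
1/R_par = 1/51000 + 1/1600 + 1/910 = 0.001744 S  =>  R_par = 573.6 Ω
V = I × R_par = 5 × 573.6 = 2868 V
I_R3 = V/R3 = 2868/910 = 3.151 A

Final answer: 3.151 A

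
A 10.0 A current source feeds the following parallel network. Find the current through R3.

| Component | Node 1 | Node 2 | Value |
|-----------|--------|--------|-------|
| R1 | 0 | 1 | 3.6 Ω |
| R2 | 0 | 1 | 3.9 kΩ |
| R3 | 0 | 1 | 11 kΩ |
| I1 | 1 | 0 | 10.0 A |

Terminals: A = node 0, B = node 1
All resistors sit directly between nodes 0 and 1, so they are in parallel and share one voltage V; the full source current 10 A splits among them.
1/R_par = 1/3.6 + 1/3900 + 1/11000 = 0.2781 S  =>  R_par = 3.596 Ω
V = I × R_par = 10 × 3.596 = 35.96 V
I_R3 = V/R3 = 35.96/11000 = 0.003269 A

Final answer: 0.003269 A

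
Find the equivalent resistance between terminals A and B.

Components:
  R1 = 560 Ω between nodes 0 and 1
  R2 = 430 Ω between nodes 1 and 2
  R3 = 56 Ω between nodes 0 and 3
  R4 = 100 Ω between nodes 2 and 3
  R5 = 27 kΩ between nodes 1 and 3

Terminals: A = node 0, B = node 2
The network is not a plain series/parallel combination. Inject a 1 A test current into terminal A (node 0) and return it from terminal B (node 2); then R_eq = V_A / (1 A).
Nodal analysis, taking node 2 as the 0 V reference.
Current source I_test pushes 1 A into node 0 and draws it out of node 2.
KCL at each unknown node (sum of currents leaving = 0; resistances in Ω):
  Node 0: (V_0 - V_1)/560 + (V_0 - V_3)/56 - 1 = 0
  Node 1: (V_1 - V_0)/560 + (V_1 - 0)/430 + (V_1 - V_3)/27000 = 0
  Node 3: (V_3 - V_0)/56 + (V_3 - V_1)/27000 + (V_3 - 0)/100 = 0
Collecting terms (coefficients in siemens):
  0.01964·V_0 - 0.001786·V_1 - 0.01786·V_3 = 1
  0.004148·V_1 - 0.001786·V_0 - 0.00003704·V_3 = 0
  0.02789·V_3 - 0.01786·V_0 - 0.00003704·V_1 = 0
Solving these 3 simultaneous equations (Gaussian elimination) gives:
  V_0 = 134.7 V, V_1 = 58.77 V, V_3 = 86.33 V
R_eq = V_0 / 1 A = 134.7 Ω

Final answer: 134.7 Ω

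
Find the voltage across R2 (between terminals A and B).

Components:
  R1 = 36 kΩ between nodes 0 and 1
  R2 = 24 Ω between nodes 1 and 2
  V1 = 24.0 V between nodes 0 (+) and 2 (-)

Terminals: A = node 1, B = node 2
R1 and R2 are in series across V1 (node 0 → node 1 → node 2), and the output A–B is taken across R2, so this is a voltage divider.
Series current: I = V1/(R1 + R2) = 24/(36000 + 24) = 24/36020 = 0.0006662 A
V_R2 = I × R2 = V1 × R2/(R1 + R2) = 24 × 24/36020 = 0.01599 V

Final answer: 0.01599 V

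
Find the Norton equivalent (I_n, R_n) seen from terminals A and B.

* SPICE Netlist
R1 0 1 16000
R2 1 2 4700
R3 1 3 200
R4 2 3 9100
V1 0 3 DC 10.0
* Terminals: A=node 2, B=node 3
Find the Thévenin equivalent first; then I_n = V_th/R_th and R_n = R_th.
Step 1 — V_th is the open-circuit voltage V_A - V_B (nothing connected across the terminals).
Nodal analysis, taking node 3 as the 0 V reference.
Source V1 fixes V_0 = 10 V.
KCL at each unknown node (sum of currents leaving = 0; resistances in Ω):
  Node 1: (V_1 - 10)/16000 + (V_1 - V_2)/4700 + (V_1 - 0)/200 = 0
  Node 2: (V_2 - V_1)/4700 + (V_2 - 0)/9100 = 0
Collecting terms (coefficients in siemens):
  0.005275·V_1 - 0.0002128·V_2 = 0.000625
  0.0003227·V_2 - 0.0002128·V_1 = 0
Determinant D = (0.005275)(0.0003227) - (-0.0002128)(-0.0002128) = 0.000001657
V_1 = [(0.000625)(0.0003227) - (-0.0002128)(0)]/D = 0.1217 V
V_2 = [(0.005275)(0) - (0.000625)(-0.0002128)]/D = 0.08026 V
V_th = V_2 - V_3 = 0.08026 - 0 = 0.08026 V
Step 2 — R_th: zero the source — replace V1 by a short circuit (node 3 merges into node 0) — and find the resistance seen between A (node 2) and B (node 0).
Reduce the network between node 2 (A) and node 0 (B) by series/parallel combination:
  Rp1 = R1 ‖ R3 (parallel, both between nodes 0 and 1) = 1/(1/16000 + 1/200) = 197.5 Ω
  Rs1 = R2 + Rp1 (series, joined only at node 1) = 4700 + 197.5 = 4898 Ω
  Rp2 = R4 ‖ Rs1 (parallel, both between nodes 0 and 2) = 1/(1/9100 + 1/4898) = 3184 Ω
R_th = 3.184 kΩ
I_n = V_th/R_th = 0.08026/3184 = 0.00002521 A, and R_n = R_th = 3.184 kΩ

Final answer: I_n = 2.521e-05 A, R_n = 3.184 kΩ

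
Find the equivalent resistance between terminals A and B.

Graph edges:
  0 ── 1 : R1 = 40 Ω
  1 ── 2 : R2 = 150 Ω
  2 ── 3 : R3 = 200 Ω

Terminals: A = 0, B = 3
Reduce the network between node 0 (A) and node 3 (B) by series/parallel combination:
  Rs1 = R1 + R2 (series, joined only at node 1) = 40 + 150 = 190 Ω
  Rs2 = R3 + Rs1 (series, joined only at node 2) = 200 + 190 = 390 Ω
R_eq = 390 Ω

Final answer: 390 Ω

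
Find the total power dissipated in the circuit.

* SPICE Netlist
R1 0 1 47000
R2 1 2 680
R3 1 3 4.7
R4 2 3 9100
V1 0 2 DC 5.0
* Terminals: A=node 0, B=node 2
Nodal analysis, taking node 2 as the 0 V reference.
Source V1 fixes V_0 = 5 V.
KCL at each unknown node (sum of currents leaving = 0; resistances in Ω):
  Node 1: (V_1 - 5)/47000 + (V_1 - 0)/680 + (V_1 - V_3)/4.7 = 0
  Node 3: (V_3 - V_1)/4.7 + (V_3 - 0)/9100 = 0
Collecting terms (coefficients in siemens):
  0.2143·V_1 - 0.2128·V_3 = 0.0001064
  0.2129·V_3 - 0.2128·V_1 = 0
Determinant D = (0.2143)(0.2129) - (-0.2128)(-0.2128) = 0.000341
V_1 = [(0.0001064)(0.2129) - (-0.2128)(0)]/D = 0.06642 V
V_3 = [(0.2143)(0) - (0.0001064)(-0.2128)]/D = 0.06638 V
Power in each resistor, P = (ΔV)²/R:
  P_R1 = (5 - 0.06642)²/47000 = 0.0005179 W
  P_R2 = (0.06642 - 0)²/680 = 0.000006487 W
  P_R3 = (0.06642 - 0.06638)²/4.7 = 0.0000000002501 W
  P_R4 = (0 - 0.06638)²/9100 = 0.0000004843 W
P_total = P_R1 + P_R2 + P_R3 + P_R4 = 0.0005248 W

Final answer: 0.0005248 W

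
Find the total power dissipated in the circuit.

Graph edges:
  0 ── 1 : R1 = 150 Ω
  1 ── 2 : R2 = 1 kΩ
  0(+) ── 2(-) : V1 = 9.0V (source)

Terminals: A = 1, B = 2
Nodal analysis, taking node 2 as the 0 V reference.
Source V1 fixes V_0 = 9 V.
KCL at each unknown node (sum of currents leaving = 0; resistances in Ω):
  Node 1: (V_1 - 9)/150 + (V_1 - 0)/1000 = 0
Collecting terms: 0.007667 × V_1 = 0.06  =>  V_1 = 7.826 V
Power in each resistor, P = (ΔV)²/R:
  P_R1 = (9 - 7.826)²/150 = 0.009187 W
  P_R2 = (7.826 - 0)²/1000 = 0.06125 W
P_total = P_R1 + P_R2 = 0.07043 W

Final answer: 0.07043 W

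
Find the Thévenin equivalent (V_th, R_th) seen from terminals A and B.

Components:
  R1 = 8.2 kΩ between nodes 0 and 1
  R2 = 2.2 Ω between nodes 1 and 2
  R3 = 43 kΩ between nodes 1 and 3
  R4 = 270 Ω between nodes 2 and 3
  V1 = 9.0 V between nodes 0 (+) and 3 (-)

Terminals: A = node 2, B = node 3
Step 1 — V_th is the open-circuit voltage V_A - V_B (nothing connected across the terminals).
Nodal analysis, taking node 3 as the 0 V reference.
Source V1 fixes V_0 = 9 V.
KCL at each unknown node (sum of currents leaving = 0; resistances in Ω):
  Node 1: (V_1 - 9)/8200 + (V_1 - V_2)/2.2 + (V_1 - 0)/43000 = 0
  Node 2: (V_2 - V_1)/2.2 + (V_2 - 0)/270 = 0
Collecting terms (coefficients in siemens):
  0.4547·V_1 - 0.4545·V_2 = 0.001098
  0.4582·V_2 - 0.4545·V_1 = 0
Determinant D = (0.4547)(0.4582) - (-0.4545)(-0.4545) = 0.00175
V_1 = [(0.001098)(0.4582) - (-0.4545)(0)]/D = 0.2874 V
V_2 = [(0.4547)(0) - (0.001098)(-0.4545)]/D = 0.2851 V
V_th = V_2 - V_3 = 0.2851 - 0 = 0.2851 V
Step 2 — R_th: zero the source — replace V1 by a short circuit (node 3 merges into node 0) — and find the resistance seen between A (node 2) and B (node 0).
Reduce the network between node 2 (A) and node 0 (B) by series/parallel combination:
  Rp1 = R1 ‖ R3 (parallel, both between nodes 0 and 1) = 1/(1/8200 + 1/43000) = 6887 Ω
  Rs1 = R2 + Rp1 (series, joined only at node 1) = 2.2 + 6887 = 6889 Ω
  Rp2 = R4 ‖ Rs1 (parallel, both between nodes 0 and 2) = 1/(1/270 + 1/6889) = 259.8 Ω
R_th = 259.8 Ω

Final answer: V_th = 0.2851 V, R_th = 259.8 Ω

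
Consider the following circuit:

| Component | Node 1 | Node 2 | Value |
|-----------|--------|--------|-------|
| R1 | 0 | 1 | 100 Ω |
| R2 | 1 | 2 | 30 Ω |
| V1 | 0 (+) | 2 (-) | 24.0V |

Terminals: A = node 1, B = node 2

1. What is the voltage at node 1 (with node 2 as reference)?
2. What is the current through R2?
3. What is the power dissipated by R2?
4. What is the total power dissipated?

Nodal analysis, taking node 2 as the 0 V reference.
Source V1 fixes V_0 = 24 V.
KCL at each unknown node (sum of currents leaving = 0; resistances in Ω):
  Node 1: (V_1 - 24)/100 + (V_1 - 0)/30 = 0
Collecting terms: 0.04333 × V_1 = 0.24  =>  V_1 = 5.538 V
Part 1:
  Read off the nodal solution: V_1 = 5.538 V
Part 2:
  I_R2 = (V_1 - V_2)/R2 = (5.538 - 0)/30 = 0.1846 A
  Magnitude: I_R2 = 0.1846 A
Part 3:
  I_R2 = (V_1 - V_2)/R2 = (5.538 - 0)/30 = 0.1846 A
  P_R2 = I_R2² × R2 = (0.1846)² × 30 = 1.022 W
Part 4:
  Power in each resistor, P = (ΔV)²/R:
    P_R1 = (24 - 5.538)²/100 = 3.408 W
    P_R2 = (5.538 - 0)²/30 = 1.022 W
  P_total = P_R1 + P_R2 = 4.431 W

Final answers:
1. V_1 = 5.538 V
2. I_R2 = 0.1846 A
3. P_R2 = 1.022 W
4. P_total = 4.431 W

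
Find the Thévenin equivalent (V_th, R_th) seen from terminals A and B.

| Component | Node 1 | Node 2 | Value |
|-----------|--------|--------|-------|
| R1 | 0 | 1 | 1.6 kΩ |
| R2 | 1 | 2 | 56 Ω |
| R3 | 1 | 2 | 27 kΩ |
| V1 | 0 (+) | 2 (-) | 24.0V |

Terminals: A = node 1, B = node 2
Step 1 — V_th is the open-circuit voltage V_A - V_B (nothing connected across the terminals).
Nodal analysis, taking node 2 as the 0 V reference.
Source V1 fixes V_0 = 24 V.
KCL at each unknown node (sum of currents leaving = 0; resistances in Ω):
  Node 1: (V_1 - 24)/1600 + (V_1 - 0)/56 + (V_1 - 0)/27000 = 0
Collecting terms: 0.01852 × V_1 = 0.015  =>  V_1 = 0.81 V
V_th = V_1 - V_2 = 0.81 - 0 = 0.81 V
Step 2 — R_th: zero the source — replace V1 by a short circuit (node 2 merges into node 0) — and find the resistance seen between A (node 1) and B (node 0).
Reduce the network between node 1 (A) and node 0 (B) by series/parallel combination:
  Rp1 = R1 ‖ R2 ‖ R3 (parallel, all between nodes 0 and 1) = 1/(1/1600 + 1/56 + 1/27000) = 54 Ω
R_th = 54 Ω

Final answer: V_th = 0.81 V, R_th = 54 Ω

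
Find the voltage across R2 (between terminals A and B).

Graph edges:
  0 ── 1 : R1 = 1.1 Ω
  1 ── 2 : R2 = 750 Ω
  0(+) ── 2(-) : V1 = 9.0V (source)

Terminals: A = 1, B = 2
R1 and R2 are in series across V1 (node 0 → node 1 → node 2), and the output A–B is taken across R2, so this is a voltage divider.
Series current: I = V1/(R1 + R2) = 9/(1.1 + 750) = 9/751.1 = 0.01198 A
V_R2 = I × R2 = V1 × R2/(R1 + R2) = 9 × 750/751.1 = 8.987 V

Final answer: 8.987 V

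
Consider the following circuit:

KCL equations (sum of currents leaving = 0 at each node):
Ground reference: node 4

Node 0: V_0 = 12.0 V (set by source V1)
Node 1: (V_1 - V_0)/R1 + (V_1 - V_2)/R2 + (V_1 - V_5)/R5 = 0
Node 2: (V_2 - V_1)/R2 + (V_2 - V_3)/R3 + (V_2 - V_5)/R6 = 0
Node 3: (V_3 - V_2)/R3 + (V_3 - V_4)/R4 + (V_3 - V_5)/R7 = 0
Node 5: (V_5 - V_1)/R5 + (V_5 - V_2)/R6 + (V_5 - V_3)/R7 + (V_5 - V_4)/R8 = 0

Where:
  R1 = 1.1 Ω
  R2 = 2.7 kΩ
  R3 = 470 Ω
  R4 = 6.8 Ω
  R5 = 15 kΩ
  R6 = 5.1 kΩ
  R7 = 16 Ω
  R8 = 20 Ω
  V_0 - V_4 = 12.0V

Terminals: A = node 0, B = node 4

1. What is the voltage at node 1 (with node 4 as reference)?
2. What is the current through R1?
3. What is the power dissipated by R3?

Nodal analysis, taking node 4 as the 0 V reference.
Source V1 fixes V_0 = 12 V.
KCL at each unknown node (sum of currents leaving = 0; resistances in Ω):
  Node 1: (V_1 - 12)/1.1 + (V_1 - V_2)/2700 + (V_1 - V_5)/15000 = 0
  Node 2: (V_2 - V_1)/2700 + (V_2 - V_3)/470 + (V_2 - V_5)/5100 = 0
  Node 3: (V_3 - V_2)/470 + (V_3 - 0)/6.8 + (V_3 - V_5)/16 = 0
  Node 5: (V_5 - V_1)/15000 + (V_5 - V_2)/5100 + (V_5 - V_3)/16 + (V_5 - 0)/20 = 0
Collecting terms (coefficients in siemens):
  0.9095·V_1 - 0.0003704·V_2 - 0.00006667·V_5 = 10.91
  0.002694·V_2 - 0.0003704·V_1 - 0.002128·V_3 - 0.0001961·V_5 = 0
  0.2117·V_3 - 0.002128·V_2 - 0.0625·V_5 = 0
  0.1128·V_5 - 0.00006667·V_1 - 0.0001961·V_2 - 0.0625·V_3 = 0
Solving these 4 simultaneous equations (Gaussian elimination) gives:
  V_1 = 11.99 V, V_2 = 1.669 V, V_3 = 0.02359 V, V_5 = 0.02307 V
Part 1:
  Read off the nodal solution: V_1 = 11.99 V
Part 2:
  I_R1 = (V_0 - V_1)/R1 = (12 - 11.99)/1.1 = 0.004622 A
  Magnitude: I_R1 = 0.004622 A
Part 3:
  I_R3 = (V_2 - V_3)/R3 = (1.669 - 0.02359)/470 = 0.003502 A
  P_R3 = I_R3² × R3 = (0.003502)² × 470 = 0.005762 W

Final answers:
1. V_1 = 11.99 V
2. I_R1 = 0.004622 A
3. P_R3 = 0.005762 W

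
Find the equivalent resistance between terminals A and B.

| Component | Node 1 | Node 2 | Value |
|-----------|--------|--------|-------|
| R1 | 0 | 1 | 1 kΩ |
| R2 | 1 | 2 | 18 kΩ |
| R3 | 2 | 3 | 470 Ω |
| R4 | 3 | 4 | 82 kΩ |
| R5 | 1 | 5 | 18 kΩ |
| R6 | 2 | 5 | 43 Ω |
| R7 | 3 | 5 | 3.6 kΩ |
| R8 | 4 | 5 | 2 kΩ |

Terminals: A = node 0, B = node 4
The network is not a plain series/parallel combination. Inject a 1 A test current into terminal A (node 0) and return it from terminal B (node 4); then R_eq = V_A / (1 A).
Nodal analysis, taking node 4 as the 0 V reference.
Current source I_test pushes 1 A into node 0 and draws it out of node 4.
KCL at each unknown node (sum of currents leaving = 0; resistances in Ω):
  Node 0: (V_0 - V_1)/1000 - 1 = 0
  Node 1: (V_1 - V_0)/1000 + (V_1 - V_2)/18000 + (V_1 - V_5)/18000 = 0
  Node 2: (V_2 - V_1)/18000 + (V_2 - V_3)/470 + (V_2 - V_5)/43 = 0
  Node 3: (V_3 - V_2)/470 + (V_3 - 0)/82000 + (V_3 - V_5)/3600 = 0
  Node 5: (V_5 - V_1)/18000 + (V_5 - V_2)/43 + (V_5 - V_3)/3600 + (V_5 - 0)/2000 = 0
Collecting terms (coefficients in siemens):
  0.001·V_0 - 0.001·V_1 = 1
  0.001111·V_1 - 0.001·V_0 - 0.00005556·V_2 - 0.00005556·V_5 = 0
  0.02544·V_2 - 0.00005556·V_1 - 0.002128·V_3 - 0.02326·V_5 = 0
  0.002418·V_3 - 0.002128·V_2 - 0.0002778·V_5 = 0
  0.02409·V_5 - 0.00005556·V_1 - 0.02326·V_2 - 0.0002778·V_3 = 0
Solving these 5 simultaneous equations (Gaussian elimination) gives:
  V_0 = 11960 V, V_1 = 10960 V, V_2 = 1973 V, V_3 = 1960 V
  V_5 = 1952 V
R_eq = V_0 / 1 A = 11960 Ω = 11.96 kΩ

Final answer: 11.96 kΩ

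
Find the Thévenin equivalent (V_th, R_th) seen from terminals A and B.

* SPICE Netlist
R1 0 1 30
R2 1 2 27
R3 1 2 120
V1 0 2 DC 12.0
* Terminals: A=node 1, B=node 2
Step 1 — V_th is the open-circuit voltage V_A - V_B (nothing connected across the terminals).
Nodal analysis, taking node 2 as the 0 V reference.
Source V1 fixes V_0 = 12 V.
KCL at each unknown node (sum of currents leaving = 0; resistances in Ω):
  Node 1: (V_1 - 12)/30 + (V_1 - 0)/27 + (V_1 - 0)/120 = 0
Collecting terms: 0.0787 × V_1 = 0.4  =>  V_1 = 5.082 V
V_th = V_1 - V_2 = 5.082 - 0 = 5.082 V
Step 2 — R_th: zero the source — replace V1 by a short circuit (node 2 merges into node 0) — and find the resistance seen between A (node 1) and B (node 0).
Reduce the network between node 1 (A) and node 0 (B) by series/parallel combination:
  Rp1 = R1 ‖ R2 ‖ R3 (parallel, all between nodes 0 and 1) = 1/(1/30 + 1/27 + 1/120) = 12.71 Ω
R_th = 12.71 Ω

Final answer: V_th = 5.082 V, R_th = 12.71 Ω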